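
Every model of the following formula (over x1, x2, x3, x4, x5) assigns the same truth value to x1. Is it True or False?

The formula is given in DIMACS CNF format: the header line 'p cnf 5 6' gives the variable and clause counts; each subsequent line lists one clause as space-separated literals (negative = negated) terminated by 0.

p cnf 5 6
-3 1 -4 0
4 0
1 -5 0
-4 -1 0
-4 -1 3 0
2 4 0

Suppose x1 = True.
(x4) alone gives x4 = True.
But (¬x4) is also a unit clause — contradiction.
So every satisfying assignment has x1 = False.

False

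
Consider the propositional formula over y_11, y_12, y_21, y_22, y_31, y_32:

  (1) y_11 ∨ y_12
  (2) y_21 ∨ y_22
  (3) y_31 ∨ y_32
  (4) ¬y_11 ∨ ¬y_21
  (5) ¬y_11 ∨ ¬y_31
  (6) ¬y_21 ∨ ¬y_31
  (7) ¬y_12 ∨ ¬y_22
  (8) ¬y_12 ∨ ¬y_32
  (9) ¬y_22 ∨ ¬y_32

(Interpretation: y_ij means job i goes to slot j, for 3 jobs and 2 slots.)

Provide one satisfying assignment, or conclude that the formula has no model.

UNSATISFIABLE

Case y_11 = True:
(¬y_21) alone gives y_21 = False.
(y_22) alone gives y_22 = True.
(¬y_31) alone gives y_31 = False.
(y_32) alone gives y_32 = True.
But (¬y_32) is also a unit clause — contradiction.
Backtrack on y_11: now try y_11 = False.
(y_12) alone gives y_12 = True.
(¬y_22) alone gives y_22 = False.
(y_21) alone gives y_21 = True.
(¬y_31) alone gives y_31 = False.
(y_32) alone gives y_32 = True.
But (¬y_32) is also a unit clause — contradiction.
Neither y_11 = True nor y_11 = False works.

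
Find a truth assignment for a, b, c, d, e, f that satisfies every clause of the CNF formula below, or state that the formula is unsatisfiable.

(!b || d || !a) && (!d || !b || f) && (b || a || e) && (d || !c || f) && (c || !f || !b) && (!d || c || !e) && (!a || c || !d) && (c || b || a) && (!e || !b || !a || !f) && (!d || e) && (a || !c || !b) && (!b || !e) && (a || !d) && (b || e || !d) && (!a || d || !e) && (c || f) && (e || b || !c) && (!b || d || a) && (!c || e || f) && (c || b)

a: true; b: false; c: true; d: true; e: true; f: true

Suppose d = true.
The clause (e) is unit, so e = true.
The clause (c) is unit, so c = true.
The clause (!b) is unit, so b = false.
The clause (a) is unit, so a = true.
Every clause is now satisfied; f is unconstrained.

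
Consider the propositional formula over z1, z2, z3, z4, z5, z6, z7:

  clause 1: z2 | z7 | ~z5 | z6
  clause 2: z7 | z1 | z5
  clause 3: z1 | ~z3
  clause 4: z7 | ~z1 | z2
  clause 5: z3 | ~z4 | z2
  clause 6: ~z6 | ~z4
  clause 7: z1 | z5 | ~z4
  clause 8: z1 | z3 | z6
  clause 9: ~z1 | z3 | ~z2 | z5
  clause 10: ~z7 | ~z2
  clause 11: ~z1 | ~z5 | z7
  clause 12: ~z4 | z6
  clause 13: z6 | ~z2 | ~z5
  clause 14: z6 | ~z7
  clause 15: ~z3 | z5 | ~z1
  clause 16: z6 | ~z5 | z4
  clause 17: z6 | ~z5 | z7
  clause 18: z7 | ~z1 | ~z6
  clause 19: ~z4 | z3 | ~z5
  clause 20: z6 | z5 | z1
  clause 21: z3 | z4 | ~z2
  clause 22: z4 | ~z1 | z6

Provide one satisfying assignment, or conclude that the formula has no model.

Try z1 = 1.
Try z7 = 1.
(~z2) alone gives z2 = 0.
(z6) alone gives z6 = 1.
(~z4) alone gives z4 = 0.
Try z3 = 0.
Every clause is now satisfied; z5 is unconstrained.

z1: 1; z2: 0; z3: 0; z4: 0; z5: 1; z6: 1; z7: 1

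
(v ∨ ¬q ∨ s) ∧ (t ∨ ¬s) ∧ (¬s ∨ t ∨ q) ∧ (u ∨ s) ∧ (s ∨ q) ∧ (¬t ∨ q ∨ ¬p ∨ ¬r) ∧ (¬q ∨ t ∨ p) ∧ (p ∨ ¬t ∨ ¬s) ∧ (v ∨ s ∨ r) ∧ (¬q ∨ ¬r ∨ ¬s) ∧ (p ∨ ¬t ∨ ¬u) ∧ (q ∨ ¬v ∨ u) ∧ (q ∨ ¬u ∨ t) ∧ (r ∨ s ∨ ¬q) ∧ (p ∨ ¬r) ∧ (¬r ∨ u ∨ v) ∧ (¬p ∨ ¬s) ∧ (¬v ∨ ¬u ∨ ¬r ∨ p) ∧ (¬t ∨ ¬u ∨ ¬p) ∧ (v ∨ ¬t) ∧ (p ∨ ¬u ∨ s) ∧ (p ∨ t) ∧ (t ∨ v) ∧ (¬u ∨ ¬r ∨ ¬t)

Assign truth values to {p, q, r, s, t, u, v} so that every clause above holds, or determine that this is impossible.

Suppose t = False.
(¬s) alone gives s = False.
(u) alone gives u = True.
(q) alone gives q = True.
(v) alone gives v = True.
(p) alone gives p = True.
(r) alone gives r = True.
This assignment satisfies each clause.

p: True, q: True, r: True, s: False, t: False, u: True, v: True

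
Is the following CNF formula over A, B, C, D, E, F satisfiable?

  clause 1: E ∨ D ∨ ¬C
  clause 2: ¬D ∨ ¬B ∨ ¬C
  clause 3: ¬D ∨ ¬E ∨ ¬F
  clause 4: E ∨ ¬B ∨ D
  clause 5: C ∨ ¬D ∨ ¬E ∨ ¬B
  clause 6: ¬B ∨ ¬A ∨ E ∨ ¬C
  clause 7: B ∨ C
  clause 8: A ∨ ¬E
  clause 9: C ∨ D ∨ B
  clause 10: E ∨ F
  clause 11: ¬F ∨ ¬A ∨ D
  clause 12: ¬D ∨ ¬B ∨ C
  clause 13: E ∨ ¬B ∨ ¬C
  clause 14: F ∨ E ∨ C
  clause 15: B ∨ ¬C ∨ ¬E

Yes, satisfiable

Case B = True:
Case D = False:
Unit clause (E) forces E = True.
Unit clause (A) forces A = True.
Unit clause (¬F) forces F = False.
No clause remains; C is free.
A satisfying assignment: A=True, B=True, C=True, D=False, E=True, F=False.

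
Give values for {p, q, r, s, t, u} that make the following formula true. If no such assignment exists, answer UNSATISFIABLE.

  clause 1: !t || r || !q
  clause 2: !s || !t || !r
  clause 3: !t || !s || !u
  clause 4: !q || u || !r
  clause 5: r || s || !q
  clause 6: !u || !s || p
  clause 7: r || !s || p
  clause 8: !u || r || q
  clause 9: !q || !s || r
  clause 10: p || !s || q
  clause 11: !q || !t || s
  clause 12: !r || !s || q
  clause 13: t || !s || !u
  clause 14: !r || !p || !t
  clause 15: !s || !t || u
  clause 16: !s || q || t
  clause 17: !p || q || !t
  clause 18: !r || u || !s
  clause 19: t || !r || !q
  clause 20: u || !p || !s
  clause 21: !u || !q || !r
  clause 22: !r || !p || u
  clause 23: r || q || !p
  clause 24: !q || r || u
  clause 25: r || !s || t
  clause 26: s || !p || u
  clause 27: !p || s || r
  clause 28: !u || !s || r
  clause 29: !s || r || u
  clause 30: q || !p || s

p ↦ false; q ↦ false; r ↦ false; s ↦ false; t ↦ false; u ↦ false

Case t = false:
Case s = false:
Case r = false:
(!q) alone gives q = false.
(!u) alone gives u = false.
(!p) alone gives p = false.
Every clause now holds.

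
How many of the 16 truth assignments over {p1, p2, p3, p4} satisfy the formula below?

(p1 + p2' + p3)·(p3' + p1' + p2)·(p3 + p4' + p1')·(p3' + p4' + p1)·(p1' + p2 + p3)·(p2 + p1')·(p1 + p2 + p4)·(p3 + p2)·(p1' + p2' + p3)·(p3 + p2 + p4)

There are 2^4 = 16 truth assignments over (p1, p2, p3, p4).
Check each against the 10 clauses (columns in the order p1, p2, p3, p4):
  F F F F  ✗ fails (p1 + p2 + p4)
  F F F T  ✗ fails (p3 + p2)
  F F T F  ✗ fails (p1 + p2 + p4)
  F F T T  ✗ fails (p3' + p4' + p1)
  F T F F  ✗ fails (p1 + p2' + p3)
  F T F T  ✗ fails (p1 + p2' + p3)
  F T T F  ✓ satisfies all
  F T T T  ✗ fails (p3' + p4' + p1)
  T F F F  ✗ fails (p1' + p2 + p3)
  T F F T  ✗ fails (p3 + p4' + p1')
  T F T F  ✗ fails (p3' + p1' + p2)
  T F T T  ✗ fails (p3' + p1' + p2)
  T T F F  ✗ fails (p1' + p2' + p3)
  T T F T  ✗ fails (p3 + p4' + p1')
  T T T F  ✓ satisfies all
  T T T T  ✓ satisfies all
3 of the 16 rows are models.

3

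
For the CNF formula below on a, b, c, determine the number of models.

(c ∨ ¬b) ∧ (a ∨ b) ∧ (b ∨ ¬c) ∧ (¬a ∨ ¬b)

2

There are 2^3 = 8 truth assignments over (a, b, c).
Split on c. With c = True, the clauses containing c are satisfied and ¬c drops from the rest; 1 of the 2^2 = 4 assignments to the other variables satisfy what remains.
With c = False, by the same count on the reduced clause set, 1 assignment works.
(One model: a=F, b=T, c=T.)
Total: 1 + 1 = 2.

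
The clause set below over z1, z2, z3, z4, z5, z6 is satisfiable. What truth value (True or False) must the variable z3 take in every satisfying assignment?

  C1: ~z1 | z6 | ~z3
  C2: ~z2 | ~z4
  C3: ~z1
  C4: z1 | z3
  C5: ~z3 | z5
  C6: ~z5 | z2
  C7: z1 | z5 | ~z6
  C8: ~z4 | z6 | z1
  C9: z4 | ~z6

True

Suppose z3 = 0.
The clause (~z1) is unit, so z1 = 0.
But (z1) is also a unit clause — contradiction.
So every satisfying assignment has z3 = True.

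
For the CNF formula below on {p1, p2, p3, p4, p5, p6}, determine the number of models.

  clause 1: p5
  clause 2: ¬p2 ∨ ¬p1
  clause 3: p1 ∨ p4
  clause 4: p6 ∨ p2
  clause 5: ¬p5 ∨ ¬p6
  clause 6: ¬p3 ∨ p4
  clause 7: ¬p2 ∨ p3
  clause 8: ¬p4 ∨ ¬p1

There are 2^6 = 64 truth assignments over (p1, p2, p3, p4, p5, p6).
Split on p5. With p5 = True, the clauses containing p5 are satisfied and ¬p5 drops from the rest; 1 of the 2^5 = 32 assignments to the other variables satisfy what remains.
With p5 = False, by the same count on the reduced clause set, 0 assignments work.
(One model: p1=F, p2=T, p3=T, p4=T, p5=T, p6=F.)
Total: 1 + 0 = 1.

1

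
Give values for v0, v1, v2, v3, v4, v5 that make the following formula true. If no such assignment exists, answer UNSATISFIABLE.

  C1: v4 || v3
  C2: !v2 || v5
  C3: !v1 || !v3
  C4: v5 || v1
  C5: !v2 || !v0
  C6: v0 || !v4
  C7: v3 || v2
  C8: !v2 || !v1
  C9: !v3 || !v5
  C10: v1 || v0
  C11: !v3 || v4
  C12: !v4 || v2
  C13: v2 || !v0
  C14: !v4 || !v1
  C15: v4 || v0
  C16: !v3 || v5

UNSATISFIABLE

Try v4 = true.
Unit clause (v0) forces v0 = true.
Unit clause (!v2) forces v2 = false.
That conflicts with the unit clause (v2).
So v4 must be the other value — set v4 = false.
Unit clause (v3) forces v3 = true.
That conflicts with the unit clause (!v3).
Neither v4 = true nor v4 = false works.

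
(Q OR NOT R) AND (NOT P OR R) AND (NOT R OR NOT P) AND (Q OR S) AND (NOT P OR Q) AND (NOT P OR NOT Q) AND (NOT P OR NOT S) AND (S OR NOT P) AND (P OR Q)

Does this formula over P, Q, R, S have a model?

Yes, satisfiable

Try Q = true.
From the singleton clause (NOT P), P = false.
All clauses hold; R, S can take either value.
A satisfying assignment: P ↦ false, Q ↦ true, R ↦ false, S ↦ false.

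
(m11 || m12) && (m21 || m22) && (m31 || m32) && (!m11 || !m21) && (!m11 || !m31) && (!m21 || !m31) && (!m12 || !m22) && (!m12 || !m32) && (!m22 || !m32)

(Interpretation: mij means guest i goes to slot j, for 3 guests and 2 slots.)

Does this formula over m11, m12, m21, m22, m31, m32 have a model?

No, unsatisfiable

Branch on m11: set m11 = true.
(!m21) alone gives m21 = false.
(m22) alone gives m22 = true.
(!m31) alone gives m31 = false.
(m32) alone gives m32 = true.
But (!m32) is also a unit clause — contradiction.
So m11 must be the other value — set m11 = false.
(m12) alone gives m12 = true.
(!m22) alone gives m22 = false.
(m21) alone gives m21 = true.
(!m31) alone gives m31 = false.
(m32) alone gives m32 = true.
But (!m32) is also a unit clause — contradiction.
Both values of m11 lead to a conflict.
No assignment satisfies every clause.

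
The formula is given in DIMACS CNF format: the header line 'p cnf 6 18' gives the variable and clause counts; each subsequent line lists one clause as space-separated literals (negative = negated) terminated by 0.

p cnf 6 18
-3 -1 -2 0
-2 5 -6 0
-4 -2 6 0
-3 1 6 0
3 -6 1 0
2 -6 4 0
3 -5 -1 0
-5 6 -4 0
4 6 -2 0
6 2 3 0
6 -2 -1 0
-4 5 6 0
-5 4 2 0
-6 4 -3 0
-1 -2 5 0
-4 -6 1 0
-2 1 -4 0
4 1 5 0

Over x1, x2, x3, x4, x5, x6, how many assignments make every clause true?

4

There are 2^6 = 64 truth assignments over (x1, x2, x3, x4, x5, x6).
Split on x2. With x2 = True, the clauses containing x2 are satisfied and ¬x2 drops from the rest; 0 of the 2^5 = 32 assignments to the other variables satisfy what remains.
With x2 = False, by the same count on the reduced clause set, 4 assignments work.
(One model: x1=T, x2=F, x3=F, x4=T, x5=F, x6=T.)
Total: 0 + 4 = 4.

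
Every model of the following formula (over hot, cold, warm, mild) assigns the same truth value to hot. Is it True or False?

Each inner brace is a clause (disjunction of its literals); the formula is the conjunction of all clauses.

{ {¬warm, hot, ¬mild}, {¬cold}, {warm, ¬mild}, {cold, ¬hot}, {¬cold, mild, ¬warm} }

Suppose hot = True.
(¬cold) alone gives cold = False.
But (cold) is also a unit clause — contradiction.
So every satisfying assignment has hot = False.

False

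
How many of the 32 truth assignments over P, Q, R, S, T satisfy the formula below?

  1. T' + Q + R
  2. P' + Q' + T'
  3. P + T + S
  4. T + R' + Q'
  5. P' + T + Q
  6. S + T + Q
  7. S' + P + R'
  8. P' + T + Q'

8

There are 2^5 = 32 truth assignments over (P, Q, R, S, T).
Split on S. With S = 1, the clauses containing S are satisfied and S' drops from the rest; 4 of the 2^4 = 16 assignments to the other variables satisfy what remains.
With S = 0, by the same count on the reduced clause set, 4 assignments work.
(One model: P=F, Q=F, R=F, S=T, T=F.)
Total: 4 + 4 = 8.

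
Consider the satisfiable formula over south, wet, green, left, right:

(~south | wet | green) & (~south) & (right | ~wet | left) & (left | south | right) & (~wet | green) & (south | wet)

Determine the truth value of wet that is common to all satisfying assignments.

True

Suppose wet = 0.
From the singleton clause (~south), south = 0.
Now (south) is unsatisfied and unit — conflict.
So every satisfying assignment has wet = True.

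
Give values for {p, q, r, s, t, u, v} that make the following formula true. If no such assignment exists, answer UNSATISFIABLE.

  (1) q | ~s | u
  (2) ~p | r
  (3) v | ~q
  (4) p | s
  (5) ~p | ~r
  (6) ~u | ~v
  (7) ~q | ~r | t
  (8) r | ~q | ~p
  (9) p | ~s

Branch on p: set p = 0.
From the singleton clause (s), s = 1.
Now (~s) is unsatisfied and unit — conflict.
Undo p and try p = 1.
From the singleton clause (r), r = 1.
Now (~r) is unsatisfied and unit — conflict.
Neither p = 1 nor p = 0 works.

UNSATISFIABLE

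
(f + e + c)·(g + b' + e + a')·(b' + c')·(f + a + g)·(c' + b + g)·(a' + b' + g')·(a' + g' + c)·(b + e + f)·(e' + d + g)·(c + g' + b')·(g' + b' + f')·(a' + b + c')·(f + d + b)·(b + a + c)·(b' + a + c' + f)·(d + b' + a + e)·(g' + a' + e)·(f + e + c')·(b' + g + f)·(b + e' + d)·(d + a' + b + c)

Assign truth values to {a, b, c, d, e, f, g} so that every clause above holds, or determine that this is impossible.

Case b = 0:
Case c = 0:
(a) alone gives a = 1.
(g') alone gives g = 0.
(d) alone gives d = 1.
Case f = 1:
All clauses hold; e can take either value.

a=1,  b=0,  c=0,  d=1,  e=0,  f=1,  g=0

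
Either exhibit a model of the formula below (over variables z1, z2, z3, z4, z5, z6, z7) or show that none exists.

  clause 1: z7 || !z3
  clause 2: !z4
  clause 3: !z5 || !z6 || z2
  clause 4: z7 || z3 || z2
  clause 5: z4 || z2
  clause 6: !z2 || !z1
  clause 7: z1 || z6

z1=false, z2=true, z3=false, z4=false, z5=false, z6=true, z7=true

The clause (!z4) is unit, so z4 = false.
The clause (z2) is unit, so z2 = true.
The clause (!z1) is unit, so z1 = false.
The clause (z6) is unit, so z6 = true.
Branch on z7: set z7 = true.
Every clause is now satisfied; z3, z5 are unconstrained.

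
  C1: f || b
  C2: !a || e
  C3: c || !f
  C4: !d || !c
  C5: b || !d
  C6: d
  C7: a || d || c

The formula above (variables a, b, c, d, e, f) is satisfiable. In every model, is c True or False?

False

Suppose c = true.
The clause (!d) is unit, so d = false.
But (d) is also a unit clause — contradiction.
So every satisfying assignment has c = False.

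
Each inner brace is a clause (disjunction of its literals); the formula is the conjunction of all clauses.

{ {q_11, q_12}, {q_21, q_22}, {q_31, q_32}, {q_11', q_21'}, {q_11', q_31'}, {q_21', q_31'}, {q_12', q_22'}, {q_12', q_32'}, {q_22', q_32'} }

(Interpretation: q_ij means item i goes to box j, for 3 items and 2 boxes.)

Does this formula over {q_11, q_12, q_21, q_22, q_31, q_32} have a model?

Case q_11 = 1:
Unit clause (q_21') forces q_21 = 0.
Unit clause (q_22) forces q_22 = 1.
Unit clause (q_31') forces q_31 = 0.
Unit clause (q_32) forces q_32 = 1.
That conflicts with the unit clause (q_32').
So q_11 must be the other value — set q_11 = 0.
Unit clause (q_12) forces q_12 = 1.
Unit clause (q_22') forces q_22 = 0.
Unit clause (q_21) forces q_21 = 1.
Unit clause (q_31') forces q_31 = 0.
Unit clause (q_32) forces q_32 = 1.
That conflicts with the unit clause (q_32').
Either choice for q_11 ends in contradiction.
No assignment satisfies every clause.

No, unsatisfiable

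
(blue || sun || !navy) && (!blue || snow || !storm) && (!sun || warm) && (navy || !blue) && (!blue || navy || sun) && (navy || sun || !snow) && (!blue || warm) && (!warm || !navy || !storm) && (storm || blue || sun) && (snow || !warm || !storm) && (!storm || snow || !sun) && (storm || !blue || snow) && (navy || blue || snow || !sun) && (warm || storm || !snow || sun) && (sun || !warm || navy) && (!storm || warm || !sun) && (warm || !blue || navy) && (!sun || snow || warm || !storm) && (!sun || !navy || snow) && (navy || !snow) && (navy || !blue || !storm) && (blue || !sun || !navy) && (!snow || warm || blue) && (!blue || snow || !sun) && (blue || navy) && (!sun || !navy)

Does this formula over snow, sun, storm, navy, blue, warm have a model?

Branch on sun: set sun = false.
Branch on blue: set blue = true.
The clause (navy) is unit, so navy = true.
The clause (warm) is unit, so warm = true.
The clause (!storm) is unit, so storm = false.
The clause (snow) is unit, so snow = true.
Every clause now holds.
A satisfying assignment: snow ↦ true; sun ↦ false; storm ↦ false; navy ↦ true; blue ↦ true; warm ↦ true.

Satisfiable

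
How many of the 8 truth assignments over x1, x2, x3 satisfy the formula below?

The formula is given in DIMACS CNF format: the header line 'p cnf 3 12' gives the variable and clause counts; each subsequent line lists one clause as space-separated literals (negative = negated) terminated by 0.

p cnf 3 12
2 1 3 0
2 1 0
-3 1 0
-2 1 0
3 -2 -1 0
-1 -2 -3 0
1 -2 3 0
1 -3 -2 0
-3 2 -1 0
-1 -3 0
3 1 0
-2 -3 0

1

There are 2^3 = 8 truth assignments over (x1, x2, x3).
Check each against the 12 clauses (columns in the order x1, x2, x3):
  F F F  ✗ fails (x2 ∨ x1 ∨ x3)
  F F T  ✗ fails (x2 ∨ x1)
  F T F  ✗ fails (¬x2 ∨ x1)
  F T T  ✗ fails (¬x3 ∨ x1)
  T F F  ✓ satisfies all
  T F T  ✗ fails (¬x3 ∨ x2 ∨ ¬x1)
  T T F  ✗ fails (x3 ∨ ¬x2 ∨ ¬x1)
  T T T  ✗ fails (¬x1 ∨ ¬x2 ∨ ¬x3)
1 of the 8 rows is a model.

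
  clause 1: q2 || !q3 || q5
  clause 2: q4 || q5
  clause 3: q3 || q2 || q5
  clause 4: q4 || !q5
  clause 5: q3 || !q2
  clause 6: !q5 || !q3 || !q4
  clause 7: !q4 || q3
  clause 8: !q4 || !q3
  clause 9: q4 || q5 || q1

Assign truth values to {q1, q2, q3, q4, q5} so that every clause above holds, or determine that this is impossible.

UNSATISFIABLE

Branch on q4: set q4 = true.
(q3) alone gives q3 = true.
But (!q3) is also a unit clause — contradiction.
That branch fails; take q4 = false instead.
(q5) alone gives q5 = true.
But (!q5) is also a unit clause — contradiction.
Either choice for q4 ends in contradiction.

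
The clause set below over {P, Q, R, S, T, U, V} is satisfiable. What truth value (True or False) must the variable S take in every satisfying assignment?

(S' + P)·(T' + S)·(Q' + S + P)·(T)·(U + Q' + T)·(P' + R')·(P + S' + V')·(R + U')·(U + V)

True

Suppose S = 0.
From the singleton clause (T'), T = 0.
Now (T) is unsatisfied and unit — conflict.
So every satisfying assignment has S = True.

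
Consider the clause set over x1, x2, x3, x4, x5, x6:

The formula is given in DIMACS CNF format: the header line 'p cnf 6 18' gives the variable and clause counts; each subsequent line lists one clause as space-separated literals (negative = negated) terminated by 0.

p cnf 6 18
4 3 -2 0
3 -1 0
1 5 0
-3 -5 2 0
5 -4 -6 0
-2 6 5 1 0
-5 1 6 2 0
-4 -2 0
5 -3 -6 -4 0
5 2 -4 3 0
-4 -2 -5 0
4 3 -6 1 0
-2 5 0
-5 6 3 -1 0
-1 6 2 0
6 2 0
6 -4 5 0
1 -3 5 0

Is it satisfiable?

Branch on x3: set x3 = True.
Branch on x1: set x1 = False.
From the singleton clause (x5), x5 = True.
From the singleton clause (x2), x2 = True.
From the singleton clause (¬x4), x4 = False.
No clause remains; x6 is free.
A satisfying assignment: x1: False; x2: True; x3: True; x4: False; x5: True; x6: True.

Yes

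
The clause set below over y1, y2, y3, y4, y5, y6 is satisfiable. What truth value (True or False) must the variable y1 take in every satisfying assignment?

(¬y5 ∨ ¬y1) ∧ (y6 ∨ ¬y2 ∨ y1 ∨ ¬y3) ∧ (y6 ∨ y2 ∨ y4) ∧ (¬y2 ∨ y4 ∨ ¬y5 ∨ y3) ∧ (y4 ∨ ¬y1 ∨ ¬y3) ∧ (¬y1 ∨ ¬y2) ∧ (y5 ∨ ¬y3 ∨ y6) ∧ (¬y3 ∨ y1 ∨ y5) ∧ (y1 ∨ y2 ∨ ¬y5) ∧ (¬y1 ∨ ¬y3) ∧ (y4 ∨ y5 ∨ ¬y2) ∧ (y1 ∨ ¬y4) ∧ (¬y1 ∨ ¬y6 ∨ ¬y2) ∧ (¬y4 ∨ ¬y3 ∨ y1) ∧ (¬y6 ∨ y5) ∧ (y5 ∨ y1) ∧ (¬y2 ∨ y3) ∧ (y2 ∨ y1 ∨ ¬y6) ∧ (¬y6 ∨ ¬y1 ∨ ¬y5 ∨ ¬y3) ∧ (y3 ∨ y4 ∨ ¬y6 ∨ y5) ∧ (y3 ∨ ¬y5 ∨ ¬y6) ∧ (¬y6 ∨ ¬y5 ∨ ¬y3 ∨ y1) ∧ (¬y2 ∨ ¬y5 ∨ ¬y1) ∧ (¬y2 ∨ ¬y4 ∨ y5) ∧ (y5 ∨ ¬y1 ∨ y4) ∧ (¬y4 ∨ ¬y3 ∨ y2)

Suppose y1 = False.
(¬y4) alone gives y4 = False.
(y5) alone gives y5 = True.
(y2) alone gives y2 = True.
(y3) alone gives y3 = True.
(y6) alone gives y6 = True.
Now (¬y6) is unsatisfied and unit — conflict.
So every satisfying assignment has y1 = True.

True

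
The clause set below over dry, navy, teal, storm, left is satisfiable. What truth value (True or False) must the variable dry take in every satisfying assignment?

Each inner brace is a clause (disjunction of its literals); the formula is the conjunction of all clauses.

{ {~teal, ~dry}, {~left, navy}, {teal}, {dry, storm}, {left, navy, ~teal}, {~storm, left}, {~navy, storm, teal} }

Suppose dry = 1.
Unit clause (~teal) forces teal = 0.
But (teal) is also a unit clause — contradiction.
So every satisfying assignment has dry = False.

False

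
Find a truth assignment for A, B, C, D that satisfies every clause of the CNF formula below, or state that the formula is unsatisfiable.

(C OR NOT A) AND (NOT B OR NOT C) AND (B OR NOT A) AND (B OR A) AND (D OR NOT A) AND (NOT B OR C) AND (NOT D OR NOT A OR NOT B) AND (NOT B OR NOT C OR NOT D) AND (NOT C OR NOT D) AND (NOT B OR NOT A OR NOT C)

Case C = true:
The clause (NOT B) is unit, so B = false.
The clause (NOT A) is unit, so A = false.
That conflicts with the unit clause (A).
That branch fails; take C = false instead.
The clause (NOT A) is unit, so A = false.
The clause (B) is unit, so B = true.
That conflicts with the unit clause (NOT B).
Either choice for C ends in contradiction.

UNSATISFIABLE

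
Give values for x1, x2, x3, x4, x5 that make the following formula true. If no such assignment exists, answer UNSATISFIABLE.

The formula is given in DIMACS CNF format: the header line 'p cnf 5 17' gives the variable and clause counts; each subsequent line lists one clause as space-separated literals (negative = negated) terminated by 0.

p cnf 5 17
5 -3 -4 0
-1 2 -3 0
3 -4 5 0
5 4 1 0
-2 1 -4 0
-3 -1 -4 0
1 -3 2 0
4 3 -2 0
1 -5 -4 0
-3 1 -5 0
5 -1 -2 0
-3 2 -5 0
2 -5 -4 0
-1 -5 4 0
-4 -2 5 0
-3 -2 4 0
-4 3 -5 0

x1 ↦ True; x2 ↦ False; x3 ↦ False; x4 ↦ False; x5 ↦ False

Suppose x5 = False.
Suppose x3 = False.
From the singleton clause (¬x4), x4 = False.
From the singleton clause (x1), x1 = True.
From the singleton clause (¬x2), x2 = False.
All clauses are satisfied.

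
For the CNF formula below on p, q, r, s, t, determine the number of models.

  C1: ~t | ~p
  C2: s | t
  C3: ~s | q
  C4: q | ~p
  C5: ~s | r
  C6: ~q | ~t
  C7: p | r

There are 2^5 = 32 truth assignments over (p, q, r, s, t).
Split on t. With t = 1, the clauses containing t are satisfied and ~t drops from the rest; 1 of the 2^4 = 16 assignments to the other variables satisfy what remains.
With t = 0, by the same count on the reduced clause set, 2 assignments work.
Total: 1 + 2 = 3.

3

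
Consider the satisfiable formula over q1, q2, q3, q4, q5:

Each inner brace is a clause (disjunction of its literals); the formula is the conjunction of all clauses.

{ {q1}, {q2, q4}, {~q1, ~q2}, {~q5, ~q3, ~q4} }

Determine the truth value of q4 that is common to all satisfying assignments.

Suppose q4 = 0.
From the singleton clause (q1), q1 = 1.
From the singleton clause (q2), q2 = 1.
That conflicts with the unit clause (~q2).
So every satisfying assignment has q4 = True.

True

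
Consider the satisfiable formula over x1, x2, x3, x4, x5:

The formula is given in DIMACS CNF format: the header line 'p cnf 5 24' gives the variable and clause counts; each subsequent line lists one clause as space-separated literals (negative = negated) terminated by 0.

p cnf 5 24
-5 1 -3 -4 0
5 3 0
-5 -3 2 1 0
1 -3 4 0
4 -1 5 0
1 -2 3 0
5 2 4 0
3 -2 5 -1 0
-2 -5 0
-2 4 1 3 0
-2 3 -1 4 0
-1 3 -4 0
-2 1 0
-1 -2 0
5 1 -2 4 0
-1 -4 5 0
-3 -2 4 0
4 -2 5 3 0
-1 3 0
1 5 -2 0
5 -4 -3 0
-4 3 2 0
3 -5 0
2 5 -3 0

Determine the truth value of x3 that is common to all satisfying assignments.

Suppose x3 = False.
Unit clause (x5) forces x5 = True.
That conflicts with the unit clause (¬x5).
So every satisfying assignment has x3 = True.

True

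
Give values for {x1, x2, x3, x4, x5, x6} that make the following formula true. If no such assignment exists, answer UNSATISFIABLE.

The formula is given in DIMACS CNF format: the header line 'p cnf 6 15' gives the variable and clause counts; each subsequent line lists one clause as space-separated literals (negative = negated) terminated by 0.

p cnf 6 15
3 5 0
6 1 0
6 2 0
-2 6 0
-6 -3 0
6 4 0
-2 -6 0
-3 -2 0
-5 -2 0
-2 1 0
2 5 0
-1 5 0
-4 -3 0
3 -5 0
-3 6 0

UNSATISFIABLE

Suppose x3 = True.
The clause (¬x6) is unit, so x6 = False.
Now (x6) is unsatisfied and unit — conflict.
Backtrack on x3: now try x3 = False.
The clause (x5) is unit, so x5 = True.
Now (¬x5) is unsatisfied and unit — conflict.
Either choice for x3 ends in contradiction.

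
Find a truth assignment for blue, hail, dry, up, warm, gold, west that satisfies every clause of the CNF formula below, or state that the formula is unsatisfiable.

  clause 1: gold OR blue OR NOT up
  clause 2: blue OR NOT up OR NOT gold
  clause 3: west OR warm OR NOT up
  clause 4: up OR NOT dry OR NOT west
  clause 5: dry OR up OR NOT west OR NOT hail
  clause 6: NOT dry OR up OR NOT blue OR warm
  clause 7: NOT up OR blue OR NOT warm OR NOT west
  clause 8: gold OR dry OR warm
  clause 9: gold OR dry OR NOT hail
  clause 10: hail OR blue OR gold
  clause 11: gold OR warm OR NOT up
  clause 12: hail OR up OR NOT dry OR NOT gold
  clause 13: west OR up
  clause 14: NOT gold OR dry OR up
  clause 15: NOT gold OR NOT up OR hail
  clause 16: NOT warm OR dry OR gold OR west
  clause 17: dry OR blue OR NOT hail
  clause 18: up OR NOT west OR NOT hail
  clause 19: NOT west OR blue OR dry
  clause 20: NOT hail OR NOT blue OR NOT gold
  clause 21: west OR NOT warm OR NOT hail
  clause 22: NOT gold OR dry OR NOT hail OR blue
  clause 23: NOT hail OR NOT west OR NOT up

Branch on west: set west = false.
Unit clause (up) forces up = true.
Unit clause (warm) forces warm = true.
Unit clause (NOT hail) forces hail = false.
Unit clause (NOT gold) forces gold = false.
Unit clause (blue) forces blue = true.
Unit clause (dry) forces dry = true.
Every clause now holds.

blue: true,  hail: false,  dry: true,  up: true,  warm: true,  gold: false,  west: false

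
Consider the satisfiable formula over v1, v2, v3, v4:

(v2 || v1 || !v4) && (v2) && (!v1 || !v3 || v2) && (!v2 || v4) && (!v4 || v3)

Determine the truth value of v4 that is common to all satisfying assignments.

Suppose v4 = false.
(v2) alone gives v2 = true.
Now (!v2) is unsatisfied and unit — conflict.
So every satisfying assignment has v4 = True.

True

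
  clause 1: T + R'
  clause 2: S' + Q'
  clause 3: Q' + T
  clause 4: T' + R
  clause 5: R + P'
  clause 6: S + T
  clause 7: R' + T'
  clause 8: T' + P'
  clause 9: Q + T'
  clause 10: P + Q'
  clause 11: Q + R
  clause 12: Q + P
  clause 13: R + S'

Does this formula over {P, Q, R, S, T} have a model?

Branch on T: set T = 1.
(R) alone gives R = 1.
Now (R') is unsatisfied and unit — conflict.
That branch fails; take T = 0 instead.
(R') alone gives R = 0.
(Q') alone gives Q = 0.
Now (Q) is unsatisfied and unit — conflict.
Neither T = 1 nor T = 0 works.
No assignment satisfies every clause.

No, unsatisfiable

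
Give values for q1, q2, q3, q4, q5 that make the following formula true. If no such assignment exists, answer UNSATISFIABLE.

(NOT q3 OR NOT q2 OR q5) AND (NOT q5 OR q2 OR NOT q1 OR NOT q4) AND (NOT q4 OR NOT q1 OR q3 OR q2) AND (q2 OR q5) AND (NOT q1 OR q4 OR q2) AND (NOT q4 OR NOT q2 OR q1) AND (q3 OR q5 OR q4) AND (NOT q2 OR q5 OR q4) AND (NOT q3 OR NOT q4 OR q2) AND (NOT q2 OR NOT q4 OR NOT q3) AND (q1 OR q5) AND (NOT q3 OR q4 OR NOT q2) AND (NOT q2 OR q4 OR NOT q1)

q1 ↦ false, q2 ↦ true, q3 ↦ false, q4 ↦ false, q5 ↦ true

Try q2 = true.
Try q3 = false.
Try q4 = false.
The clause (q5) is unit, so q5 = true.
The clause (NOT q1) is unit, so q1 = false.
All clauses are satisfied.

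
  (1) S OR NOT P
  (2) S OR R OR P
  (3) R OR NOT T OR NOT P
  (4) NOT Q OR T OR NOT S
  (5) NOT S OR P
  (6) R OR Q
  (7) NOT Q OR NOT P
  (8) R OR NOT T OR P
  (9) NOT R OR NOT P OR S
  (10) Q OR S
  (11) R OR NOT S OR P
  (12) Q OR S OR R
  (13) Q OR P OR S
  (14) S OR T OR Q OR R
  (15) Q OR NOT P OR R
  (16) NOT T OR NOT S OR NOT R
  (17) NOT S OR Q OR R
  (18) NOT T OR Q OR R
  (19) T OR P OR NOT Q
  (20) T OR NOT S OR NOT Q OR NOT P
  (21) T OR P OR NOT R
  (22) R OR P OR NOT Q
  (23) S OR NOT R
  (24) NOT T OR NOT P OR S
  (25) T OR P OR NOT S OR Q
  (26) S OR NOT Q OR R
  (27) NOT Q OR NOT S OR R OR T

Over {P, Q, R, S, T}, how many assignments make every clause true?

1

There are 2^5 = 32 truth assignments over (P, Q, R, S, T).
Split on S. With S = true, the clauses containing S are satisfied and NOT S drops from the rest; 1 of the 2^4 = 16 assignments to the other variables satisfy what remains.
With S = false, by the same count on the reduced clause set, 0 assignments work.
(One model: P=T, Q=F, R=T, S=T, T=F.)
Total: 1 + 0 = 1.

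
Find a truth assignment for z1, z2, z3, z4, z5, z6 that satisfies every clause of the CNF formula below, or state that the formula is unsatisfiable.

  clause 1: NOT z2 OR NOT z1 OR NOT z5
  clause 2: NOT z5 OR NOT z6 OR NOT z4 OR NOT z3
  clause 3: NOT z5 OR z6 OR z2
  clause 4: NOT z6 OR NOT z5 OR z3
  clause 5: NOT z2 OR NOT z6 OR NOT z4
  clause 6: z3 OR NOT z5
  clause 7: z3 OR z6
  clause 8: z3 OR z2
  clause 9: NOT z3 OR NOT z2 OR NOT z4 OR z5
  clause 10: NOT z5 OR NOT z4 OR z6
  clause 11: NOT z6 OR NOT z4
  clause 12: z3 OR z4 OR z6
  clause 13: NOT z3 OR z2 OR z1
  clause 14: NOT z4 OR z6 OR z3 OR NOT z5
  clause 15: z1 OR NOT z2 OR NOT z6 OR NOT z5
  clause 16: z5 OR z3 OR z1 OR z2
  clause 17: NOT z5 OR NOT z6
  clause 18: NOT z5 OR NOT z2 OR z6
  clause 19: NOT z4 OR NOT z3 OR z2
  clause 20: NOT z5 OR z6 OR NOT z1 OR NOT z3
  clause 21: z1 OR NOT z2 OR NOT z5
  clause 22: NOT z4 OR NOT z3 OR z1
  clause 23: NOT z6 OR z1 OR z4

Branch on z3: set z3 = true.
Branch on z6: set z6 = true.
Unit clause (NOT z4) forces z4 = false.
Unit clause (NOT z5) forces z5 = false.
Unit clause (z1) forces z1 = true.
Every clause is now satisfied; z2 is unconstrained.

z1 ↦ true; z2 ↦ false; z3 ↦ true; z4 ↦ false; z5 ↦ false; z6 ↦ true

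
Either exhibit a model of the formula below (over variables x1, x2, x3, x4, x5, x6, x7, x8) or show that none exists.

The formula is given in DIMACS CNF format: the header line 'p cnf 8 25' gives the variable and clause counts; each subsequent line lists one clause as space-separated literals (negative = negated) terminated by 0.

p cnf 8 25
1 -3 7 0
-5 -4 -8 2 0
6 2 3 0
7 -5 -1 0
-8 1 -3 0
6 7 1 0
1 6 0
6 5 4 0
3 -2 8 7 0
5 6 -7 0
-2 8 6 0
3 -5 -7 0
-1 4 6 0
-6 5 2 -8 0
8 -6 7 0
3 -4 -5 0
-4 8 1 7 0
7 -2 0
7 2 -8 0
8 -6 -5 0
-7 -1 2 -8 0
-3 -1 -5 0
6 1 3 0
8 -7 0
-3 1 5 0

x1=True,  x2=True,  x3=False,  x4=False,  x5=False,  x6=True,  x7=True,  x8=True

Case x1 = True:
Case x7 = True:
Unit clause (x8) forces x8 = True.
Unit clause (x2) forces x2 = True.
Case x5 = False:
Unit clause (x6) forces x6 = True.
No clause remains; x3, x4 are free.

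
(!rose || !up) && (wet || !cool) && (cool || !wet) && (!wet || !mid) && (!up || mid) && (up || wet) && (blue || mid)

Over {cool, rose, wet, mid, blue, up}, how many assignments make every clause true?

There are 2^6 = 64 truth assignments over (cool, rose, wet, mid, blue, up).
Split on wet. With wet = true, the clauses containing wet are satisfied and !wet drops from the rest; 2 of the 2^5 = 32 assignments to the other variables satisfy what remains.
With wet = false, by the same count on the reduced clause set, 2 assignments work.
(One model: cool=F, rose=F, wet=F, mid=T, blue=F, up=T.)
Total: 2 + 2 = 4.

4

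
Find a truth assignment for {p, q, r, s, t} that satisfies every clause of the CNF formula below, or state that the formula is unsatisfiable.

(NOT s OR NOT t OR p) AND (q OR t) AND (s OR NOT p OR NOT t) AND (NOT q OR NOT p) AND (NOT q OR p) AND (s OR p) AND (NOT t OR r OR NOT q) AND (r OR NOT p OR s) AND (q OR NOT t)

Try q = true.
(NOT p) alone gives p = false.
But (p) is also a unit clause — contradiction.
Undo q and try q = false.
(t) alone gives t = true.
But (NOT t) is also a unit clause — contradiction.
Either choice for q ends in contradiction.

UNSATISFIABLE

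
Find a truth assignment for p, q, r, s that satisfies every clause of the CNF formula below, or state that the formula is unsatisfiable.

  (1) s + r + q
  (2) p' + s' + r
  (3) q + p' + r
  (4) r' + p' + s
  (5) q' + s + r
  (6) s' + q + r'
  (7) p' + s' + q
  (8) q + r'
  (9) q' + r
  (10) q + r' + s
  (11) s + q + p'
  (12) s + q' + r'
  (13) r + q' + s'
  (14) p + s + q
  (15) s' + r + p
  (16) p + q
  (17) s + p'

p ↦ 1,  q ↦ 1,  r ↦ 1,  s ↦ 1

Branch on q: set q = 1.
The clause (r) is unit, so r = 1.
The clause (s) is unit, so s = 1.
No clause remains; p is free.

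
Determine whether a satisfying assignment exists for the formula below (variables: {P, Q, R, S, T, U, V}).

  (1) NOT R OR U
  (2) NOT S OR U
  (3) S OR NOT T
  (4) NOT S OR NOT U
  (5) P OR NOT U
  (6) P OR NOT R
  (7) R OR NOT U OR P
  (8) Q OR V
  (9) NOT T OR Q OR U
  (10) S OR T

No

Try R = false.
Try S = false.
From the singleton clause (NOT T), T = false.
That conflicts with the unit clause (T).
That branch fails; take S = true instead.
From the singleton clause (U), U = true.
That conflicts with the unit clause (NOT U).
Either choice for S ends in contradiction.
That branch fails; take R = true instead.
From the singleton clause (U), U = true.
From the singleton clause (NOT S), S = false.
From the singleton clause (NOT T), T = false.
That conflicts with the unit clause (T).
Either choice for R ends in contradiction.
No assignment satisfies every clause.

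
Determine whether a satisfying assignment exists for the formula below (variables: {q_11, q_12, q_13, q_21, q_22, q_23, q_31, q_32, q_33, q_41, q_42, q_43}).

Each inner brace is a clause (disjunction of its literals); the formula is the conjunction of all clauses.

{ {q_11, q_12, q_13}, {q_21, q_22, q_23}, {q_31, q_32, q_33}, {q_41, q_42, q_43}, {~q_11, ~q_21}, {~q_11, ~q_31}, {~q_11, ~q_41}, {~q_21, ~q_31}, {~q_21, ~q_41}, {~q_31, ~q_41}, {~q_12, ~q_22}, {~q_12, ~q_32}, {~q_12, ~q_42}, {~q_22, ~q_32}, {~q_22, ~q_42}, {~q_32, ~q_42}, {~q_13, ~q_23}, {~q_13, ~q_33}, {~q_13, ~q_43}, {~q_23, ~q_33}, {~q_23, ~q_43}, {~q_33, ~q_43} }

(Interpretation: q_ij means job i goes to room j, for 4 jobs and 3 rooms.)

Unsatisfiable

Try q_11 = 0.
Try q_12 = 1.
From the singleton clause (~q_22), q_22 = 0.
From the singleton clause (~q_32), q_32 = 0.
From the singleton clause (~q_42), q_42 = 0.
Try q_21 = 1.
From the singleton clause (~q_31), q_31 = 0.
From the singleton clause (q_33), q_33 = 1.
From the singleton clause (~q_41), q_41 = 0.
From the singleton clause (q_43), q_43 = 1.
Now (~q_43) is unsatisfied and unit — conflict.
Undo q_21 and try q_21 = 0.
From the singleton clause (q_23), q_23 = 1.
From the singleton clause (~q_13), q_13 = 0.
From the singleton clause (~q_33), q_33 = 0.
From the singleton clause (q_31), q_31 = 1.
From the singleton clause (~q_41), q_41 = 0.
From the singleton clause (q_43), q_43 = 1.
Now (~q_43) is unsatisfied and unit — conflict.
Either choice for q_21 ends in contradiction.
Undo q_12 and try q_12 = 0.
From the singleton clause (q_13), q_13 = 1.
From the singleton clause (~q_23), q_23 = 0.
From the singleton clause (~q_33), q_33 = 0.
From the singleton clause (~q_43), q_43 = 0.
Try q_21 = 1.
From the singleton clause (~q_31), q_31 = 0.
From the singleton clause (q_32), q_32 = 1.
From the singleton clause (~q_41), q_41 = 0.
From the singleton clause (q_42), q_42 = 1.
Now (~q_42) is unsatisfied and unit — conflict.
Undo q_21 and try q_21 = 0.
From the singleton clause (q_22), q_22 = 1.
From the singleton clause (~q_32), q_32 = 0.
From the singleton clause (q_31), q_31 = 1.
From the singleton clause (~q_41), q_41 = 0.
From the singleton clause (q_42), q_42 = 1.
Now (~q_42) is unsatisfied and unit — conflict.
Either choice for q_21 ends in contradiction.
Either choice for q_12 ends in contradiction.
Undo q_11 and try q_11 = 1.
From the singleton clause (~q_21), q_21 = 0.
From the singleton clause (~q_31), q_31 = 0.
From the singleton clause (~q_41), q_41 = 0.
Try q_22 = 1.
From the singleton clause (~q_12), q_12 = 0.
From the singleton clause (~q_32), q_32 = 0.
From the singleton clause (q_33), q_33 = 1.
From the singleton clause (~q_42), q_42 = 0.
From the singleton clause (q_43), q_43 = 1.
Now (~q_43) is unsatisfied and unit — conflict.
Undo q_22 and try q_22 = 0.
From the singleton clause (q_23), q_23 = 1.
From the singleton clause (~q_13), q_13 = 0.
From the singleton clause (~q_33), q_33 = 0.
From the singleton clause (q_32), q_32 = 1.
From the singleton clause (~q_12), q_12 = 0.
From the singleton clause (~q_42), q_42 = 0.
From the singleton clause (q_43), q_43 = 1.
Now (~q_43) is unsatisfied and unit — conflict.
Either choice for q_22 ends in contradiction.
Either choice for q_11 ends in contradiction.
No assignment satisfies every clause.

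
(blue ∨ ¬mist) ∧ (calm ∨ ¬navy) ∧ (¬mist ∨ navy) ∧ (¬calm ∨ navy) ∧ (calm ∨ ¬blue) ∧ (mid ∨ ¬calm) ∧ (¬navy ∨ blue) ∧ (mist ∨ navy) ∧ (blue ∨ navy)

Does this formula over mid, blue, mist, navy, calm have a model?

Suppose blue = True.
From the singleton clause (calm), calm = True.
From the singleton clause (navy), navy = True.
From the singleton clause (mid), mid = True.
No clause remains; mist is free.
A satisfying assignment: mid ↦ True, blue ↦ True, mist ↦ False, navy ↦ True, calm ↦ True.

Yes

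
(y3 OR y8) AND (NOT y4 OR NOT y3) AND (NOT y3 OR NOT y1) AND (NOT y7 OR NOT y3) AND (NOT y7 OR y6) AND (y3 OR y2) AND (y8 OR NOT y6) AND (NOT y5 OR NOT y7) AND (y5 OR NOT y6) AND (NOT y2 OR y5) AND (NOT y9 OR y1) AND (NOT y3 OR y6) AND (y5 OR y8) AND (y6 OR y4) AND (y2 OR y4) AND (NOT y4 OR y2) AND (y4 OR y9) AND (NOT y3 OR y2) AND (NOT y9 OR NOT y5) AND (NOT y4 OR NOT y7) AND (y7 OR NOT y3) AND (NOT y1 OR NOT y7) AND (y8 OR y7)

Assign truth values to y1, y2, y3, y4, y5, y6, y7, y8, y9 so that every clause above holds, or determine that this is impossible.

Try y3 = false.
Unit clause (y8) forces y8 = true.
Unit clause (y2) forces y2 = true.
Unit clause (y5) forces y5 = true.
Unit clause (NOT y7) forces y7 = false.
Unit clause (NOT y9) forces y9 = false.
Unit clause (y4) forces y4 = true.
All clauses hold; y1, y6 can take either value.

y1 ↦ true,  y2 ↦ true,  y3 ↦ false,  y4 ↦ true,  y5 ↦ true,  y6 ↦ false,  y7 ↦ false,  y8 ↦ true,  y9 ↦ false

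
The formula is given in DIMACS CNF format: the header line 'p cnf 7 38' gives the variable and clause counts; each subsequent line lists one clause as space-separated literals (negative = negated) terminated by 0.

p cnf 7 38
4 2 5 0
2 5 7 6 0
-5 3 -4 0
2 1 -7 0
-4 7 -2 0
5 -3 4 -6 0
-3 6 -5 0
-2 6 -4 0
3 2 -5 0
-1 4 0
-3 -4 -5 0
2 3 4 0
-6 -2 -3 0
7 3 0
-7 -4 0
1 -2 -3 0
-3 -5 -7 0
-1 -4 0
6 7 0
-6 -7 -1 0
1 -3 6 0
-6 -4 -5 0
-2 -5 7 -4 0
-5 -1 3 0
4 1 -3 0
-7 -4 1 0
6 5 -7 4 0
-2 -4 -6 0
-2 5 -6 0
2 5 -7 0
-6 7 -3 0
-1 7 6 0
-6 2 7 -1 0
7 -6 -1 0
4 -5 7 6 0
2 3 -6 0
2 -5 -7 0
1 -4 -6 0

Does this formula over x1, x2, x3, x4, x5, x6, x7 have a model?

Yes

Case x1 = False:
Case x2 = True:
The clause (¬x3) is unit, so x3 = False.
The clause (x7) is unit, so x7 = True.
The clause (¬x4) is unit, so x4 = False.
Case x6 = True:
The clause (x5) is unit, so x5 = True.
This assignment satisfies each clause.
A satisfying assignment: x1=False, x2=True, x3=False, x4=False, x5=True, x6=True, x7=True.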